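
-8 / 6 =-4 / 3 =-1.33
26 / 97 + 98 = 9532 / 97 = 98.27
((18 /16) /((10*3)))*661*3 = 5949 /80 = 74.36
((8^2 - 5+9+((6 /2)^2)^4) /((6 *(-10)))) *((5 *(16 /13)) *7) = -185612 /39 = -4759.28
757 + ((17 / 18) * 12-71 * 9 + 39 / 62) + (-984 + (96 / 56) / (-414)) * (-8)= 79875919 / 9982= 8002.00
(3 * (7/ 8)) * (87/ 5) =1827/ 40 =45.68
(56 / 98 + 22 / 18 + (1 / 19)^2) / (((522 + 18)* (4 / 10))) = 5107 / 614061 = 0.01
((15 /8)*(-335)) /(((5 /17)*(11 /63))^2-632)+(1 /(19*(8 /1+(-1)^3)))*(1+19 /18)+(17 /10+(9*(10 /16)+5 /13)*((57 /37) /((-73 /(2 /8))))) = 13053459261316786789 /4875018602644401120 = 2.68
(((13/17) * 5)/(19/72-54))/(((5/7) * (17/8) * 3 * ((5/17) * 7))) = -0.01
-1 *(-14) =14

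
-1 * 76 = -76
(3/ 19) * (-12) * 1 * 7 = -252/ 19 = -13.26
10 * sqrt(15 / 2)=5 * sqrt(30)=27.39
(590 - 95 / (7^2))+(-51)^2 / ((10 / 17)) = 2454783 / 490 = 5009.76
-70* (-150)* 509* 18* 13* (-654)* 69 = -56435162238000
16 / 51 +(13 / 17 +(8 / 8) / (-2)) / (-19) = 581 / 1938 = 0.30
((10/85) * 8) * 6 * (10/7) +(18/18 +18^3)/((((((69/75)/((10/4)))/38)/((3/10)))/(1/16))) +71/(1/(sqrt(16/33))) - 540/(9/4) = 284 * sqrt(33)/33 +968817375/87584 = 11111.02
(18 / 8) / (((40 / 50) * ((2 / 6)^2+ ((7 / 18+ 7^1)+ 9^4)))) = 15 / 35032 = 0.00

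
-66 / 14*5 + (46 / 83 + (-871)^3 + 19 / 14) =-767822098551 / 1162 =-660776332.66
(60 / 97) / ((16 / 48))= 180 / 97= 1.86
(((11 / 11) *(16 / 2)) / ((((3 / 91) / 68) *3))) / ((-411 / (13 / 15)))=-643552 / 55485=-11.60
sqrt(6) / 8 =0.31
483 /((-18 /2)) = -161 /3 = -53.67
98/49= 2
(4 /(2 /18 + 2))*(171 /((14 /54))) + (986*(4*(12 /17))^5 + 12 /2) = 104184560598 /584647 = 178200.80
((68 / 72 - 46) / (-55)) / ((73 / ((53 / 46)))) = 42983 / 3324420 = 0.01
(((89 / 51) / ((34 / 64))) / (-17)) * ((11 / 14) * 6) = -31328 / 34391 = -0.91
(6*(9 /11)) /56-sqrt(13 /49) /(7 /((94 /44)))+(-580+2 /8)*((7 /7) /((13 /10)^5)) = -17846275089 /114358244-47*sqrt(13) /1078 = -156.21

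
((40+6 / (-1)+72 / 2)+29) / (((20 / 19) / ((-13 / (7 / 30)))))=-73359 / 14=-5239.93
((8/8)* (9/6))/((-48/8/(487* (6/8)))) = -1461/16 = -91.31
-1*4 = -4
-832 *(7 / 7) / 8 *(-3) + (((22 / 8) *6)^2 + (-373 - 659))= -1791 / 4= -447.75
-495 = -495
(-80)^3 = -512000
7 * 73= 511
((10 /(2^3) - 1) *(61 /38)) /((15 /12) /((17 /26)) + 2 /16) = 1037 /5263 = 0.20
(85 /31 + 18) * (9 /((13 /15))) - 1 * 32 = 73909 /403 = 183.40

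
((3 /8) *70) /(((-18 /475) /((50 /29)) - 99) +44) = -1246875 /2613544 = -0.48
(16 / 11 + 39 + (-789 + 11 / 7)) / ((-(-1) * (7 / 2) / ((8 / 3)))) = -920272 / 1617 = -569.12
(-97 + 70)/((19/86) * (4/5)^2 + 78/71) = -2060775/94642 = -21.77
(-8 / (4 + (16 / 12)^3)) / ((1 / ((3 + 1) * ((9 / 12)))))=-162 / 43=-3.77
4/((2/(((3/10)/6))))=1/10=0.10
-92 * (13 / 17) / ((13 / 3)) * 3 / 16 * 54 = -5589 / 34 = -164.38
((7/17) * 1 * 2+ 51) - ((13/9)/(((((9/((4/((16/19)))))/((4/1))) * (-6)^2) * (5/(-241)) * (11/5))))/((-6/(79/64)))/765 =488310057047/9422645760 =51.82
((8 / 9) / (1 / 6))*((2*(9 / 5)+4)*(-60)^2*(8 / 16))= 72960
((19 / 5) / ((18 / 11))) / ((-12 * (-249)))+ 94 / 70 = 2529311 / 1882440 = 1.34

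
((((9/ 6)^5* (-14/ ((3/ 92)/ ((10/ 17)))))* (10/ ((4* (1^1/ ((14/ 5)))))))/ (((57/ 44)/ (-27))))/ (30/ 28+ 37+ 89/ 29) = 36691896780/ 5395069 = 6801.01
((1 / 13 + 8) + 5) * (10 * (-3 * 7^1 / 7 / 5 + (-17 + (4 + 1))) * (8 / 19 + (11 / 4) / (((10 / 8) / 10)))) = -9124920 / 247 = -36943.00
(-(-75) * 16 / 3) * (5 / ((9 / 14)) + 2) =35200 / 9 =3911.11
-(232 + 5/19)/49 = -4413/931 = -4.74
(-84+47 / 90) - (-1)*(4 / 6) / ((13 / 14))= -96829 / 1170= -82.76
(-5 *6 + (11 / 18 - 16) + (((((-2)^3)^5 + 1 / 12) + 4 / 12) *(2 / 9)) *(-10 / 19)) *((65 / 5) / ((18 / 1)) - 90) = -6244064387 / 18468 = -338101.82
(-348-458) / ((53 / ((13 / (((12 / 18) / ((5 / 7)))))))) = -78585 / 371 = -211.82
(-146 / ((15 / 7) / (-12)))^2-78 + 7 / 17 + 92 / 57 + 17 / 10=32383761287 / 48450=668395.49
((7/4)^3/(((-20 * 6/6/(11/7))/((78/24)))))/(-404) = 7007/2068480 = 0.00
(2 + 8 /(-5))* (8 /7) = 16 /35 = 0.46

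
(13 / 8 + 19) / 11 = 15 / 8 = 1.88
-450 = -450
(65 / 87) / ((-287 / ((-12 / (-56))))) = -65 / 116522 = -0.00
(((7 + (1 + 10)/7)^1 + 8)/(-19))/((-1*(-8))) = -29/266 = -0.11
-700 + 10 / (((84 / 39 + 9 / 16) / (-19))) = -87004 / 113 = -769.95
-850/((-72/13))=5525/36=153.47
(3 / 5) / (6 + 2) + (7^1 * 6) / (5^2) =351 / 200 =1.76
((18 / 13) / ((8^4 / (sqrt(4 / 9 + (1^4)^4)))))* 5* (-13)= -15* sqrt(13) / 2048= -0.03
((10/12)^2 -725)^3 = -17728539171875/46656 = -379984121.48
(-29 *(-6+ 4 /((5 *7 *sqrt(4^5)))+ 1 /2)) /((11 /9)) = 401679 /3080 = 130.42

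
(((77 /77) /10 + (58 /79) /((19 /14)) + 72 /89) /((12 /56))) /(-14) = -645663 /1335890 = -0.48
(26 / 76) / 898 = 13 / 34124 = 0.00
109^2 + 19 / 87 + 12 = 1034710 / 87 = 11893.22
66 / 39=22 / 13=1.69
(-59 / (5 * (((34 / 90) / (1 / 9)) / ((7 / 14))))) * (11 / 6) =-649 / 204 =-3.18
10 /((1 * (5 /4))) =8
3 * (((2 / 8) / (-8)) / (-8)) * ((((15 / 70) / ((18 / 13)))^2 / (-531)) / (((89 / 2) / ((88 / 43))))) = -1859 / 76473379584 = -0.00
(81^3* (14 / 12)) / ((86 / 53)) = 382101.96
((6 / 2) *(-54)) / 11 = -162 / 11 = -14.73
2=2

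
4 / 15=0.27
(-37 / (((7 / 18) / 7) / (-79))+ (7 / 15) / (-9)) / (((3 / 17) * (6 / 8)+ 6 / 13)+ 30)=6278948572 / 3651075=1719.75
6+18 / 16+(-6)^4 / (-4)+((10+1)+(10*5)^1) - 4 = -2079 / 8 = -259.88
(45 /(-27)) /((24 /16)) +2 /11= -92 /99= -0.93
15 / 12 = 5 / 4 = 1.25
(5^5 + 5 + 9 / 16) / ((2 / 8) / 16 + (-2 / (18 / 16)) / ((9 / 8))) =-16228836 / 8111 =-2000.84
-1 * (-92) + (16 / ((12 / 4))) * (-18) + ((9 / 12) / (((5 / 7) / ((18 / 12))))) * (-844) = -13333 / 10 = -1333.30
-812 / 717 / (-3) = 812 / 2151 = 0.38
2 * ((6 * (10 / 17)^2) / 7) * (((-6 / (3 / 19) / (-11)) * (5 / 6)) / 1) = 38000 / 22253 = 1.71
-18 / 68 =-9 / 34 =-0.26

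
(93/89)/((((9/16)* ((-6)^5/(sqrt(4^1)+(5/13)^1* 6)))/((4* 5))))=-17360/843453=-0.02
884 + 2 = 886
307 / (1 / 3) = 921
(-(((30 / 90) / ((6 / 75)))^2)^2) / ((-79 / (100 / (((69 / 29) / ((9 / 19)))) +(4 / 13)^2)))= 144266796875 / 1890341388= 76.32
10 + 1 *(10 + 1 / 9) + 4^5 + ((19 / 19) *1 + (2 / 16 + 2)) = 75401 / 72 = 1047.24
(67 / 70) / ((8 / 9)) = 603 / 560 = 1.08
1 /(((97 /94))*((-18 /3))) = -47 /291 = -0.16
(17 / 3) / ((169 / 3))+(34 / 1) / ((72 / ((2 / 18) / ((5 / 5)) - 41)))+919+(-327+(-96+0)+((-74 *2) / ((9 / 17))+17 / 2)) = 5632651 / 27378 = 205.74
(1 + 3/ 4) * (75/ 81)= 175/ 108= 1.62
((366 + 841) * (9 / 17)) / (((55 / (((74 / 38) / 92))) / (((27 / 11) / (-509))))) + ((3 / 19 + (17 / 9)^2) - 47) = -1886863980301 / 43601316660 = -43.28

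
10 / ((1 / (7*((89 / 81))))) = 6230 / 81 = 76.91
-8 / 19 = -0.42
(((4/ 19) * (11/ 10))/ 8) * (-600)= -330/ 19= -17.37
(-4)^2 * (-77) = -1232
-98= -98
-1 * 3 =-3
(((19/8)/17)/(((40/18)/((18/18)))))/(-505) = -171/1373600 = -0.00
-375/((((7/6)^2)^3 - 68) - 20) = 17496000/3988079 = 4.39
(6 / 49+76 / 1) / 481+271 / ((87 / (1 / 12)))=0.42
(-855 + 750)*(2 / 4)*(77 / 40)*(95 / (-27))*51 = 870485 / 48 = 18135.10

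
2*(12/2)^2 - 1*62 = 10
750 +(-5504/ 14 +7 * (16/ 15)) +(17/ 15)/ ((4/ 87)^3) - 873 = 74943553/ 6720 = 11152.31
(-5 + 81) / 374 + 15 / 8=3109 / 1496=2.08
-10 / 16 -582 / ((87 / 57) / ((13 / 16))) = -36011 / 116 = -310.44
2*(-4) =-8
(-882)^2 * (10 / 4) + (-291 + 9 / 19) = 36945870 / 19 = 1944519.47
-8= -8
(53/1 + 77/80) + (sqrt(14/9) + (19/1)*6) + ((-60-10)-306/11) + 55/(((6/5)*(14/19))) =133.59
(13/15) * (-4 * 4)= -208/15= -13.87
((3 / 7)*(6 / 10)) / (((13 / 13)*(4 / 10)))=9 / 14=0.64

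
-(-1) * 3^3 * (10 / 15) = 18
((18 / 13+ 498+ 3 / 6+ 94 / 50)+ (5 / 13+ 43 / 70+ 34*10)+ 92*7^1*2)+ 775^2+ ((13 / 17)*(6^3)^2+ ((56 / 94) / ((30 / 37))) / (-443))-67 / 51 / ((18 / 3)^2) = 55522825993385267 / 86967234900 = 638433.84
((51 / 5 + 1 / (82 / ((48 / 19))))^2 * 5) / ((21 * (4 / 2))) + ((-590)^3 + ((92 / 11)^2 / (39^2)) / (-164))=-1605622880446496241173 / 7817853713670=-205378987.54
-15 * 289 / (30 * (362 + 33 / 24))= -68 / 171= -0.40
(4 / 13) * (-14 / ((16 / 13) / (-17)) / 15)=119 / 30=3.97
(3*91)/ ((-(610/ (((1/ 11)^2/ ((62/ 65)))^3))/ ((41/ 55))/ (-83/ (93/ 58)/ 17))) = 98650979245/ 149301549440858936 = 0.00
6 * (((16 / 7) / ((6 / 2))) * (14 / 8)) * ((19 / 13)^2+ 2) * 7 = 39144 / 169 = 231.62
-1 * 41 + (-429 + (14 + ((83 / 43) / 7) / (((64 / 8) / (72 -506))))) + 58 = -412.96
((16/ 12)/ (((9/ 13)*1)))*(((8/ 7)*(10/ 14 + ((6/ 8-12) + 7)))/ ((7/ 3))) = -1144/ 343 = -3.34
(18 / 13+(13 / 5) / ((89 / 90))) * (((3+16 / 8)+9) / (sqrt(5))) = 65016 * sqrt(5) / 5785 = 25.13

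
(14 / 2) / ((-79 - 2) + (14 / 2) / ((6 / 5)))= -42 / 451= -0.09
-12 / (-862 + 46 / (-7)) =21 / 1520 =0.01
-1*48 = -48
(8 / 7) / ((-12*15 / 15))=-2 / 21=-0.10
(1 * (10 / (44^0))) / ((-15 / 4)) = -8 / 3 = -2.67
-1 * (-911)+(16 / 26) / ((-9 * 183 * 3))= 58516255 / 64233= 911.00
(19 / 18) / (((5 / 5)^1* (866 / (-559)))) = -10621 / 15588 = -0.68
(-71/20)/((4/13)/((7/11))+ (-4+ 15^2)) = -6461/403100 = -0.02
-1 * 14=-14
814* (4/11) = 296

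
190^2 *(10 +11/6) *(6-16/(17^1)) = 110213300/51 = 2161045.10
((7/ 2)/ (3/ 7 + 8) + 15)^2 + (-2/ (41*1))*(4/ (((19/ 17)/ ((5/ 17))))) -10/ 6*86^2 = -393383612503/ 32540388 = -12089.09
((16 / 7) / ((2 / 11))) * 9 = 792 / 7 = 113.14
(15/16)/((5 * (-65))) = -0.00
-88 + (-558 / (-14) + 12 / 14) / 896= -551651 / 6272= -87.95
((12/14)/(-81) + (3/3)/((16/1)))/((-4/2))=-157/6048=-0.03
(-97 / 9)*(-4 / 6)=194 / 27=7.19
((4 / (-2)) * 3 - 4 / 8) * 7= -91 / 2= -45.50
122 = 122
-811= -811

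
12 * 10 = 120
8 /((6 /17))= 68 /3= 22.67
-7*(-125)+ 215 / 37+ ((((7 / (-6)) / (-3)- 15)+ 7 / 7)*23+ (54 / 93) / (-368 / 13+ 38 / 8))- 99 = 11854829849 / 25291350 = 468.73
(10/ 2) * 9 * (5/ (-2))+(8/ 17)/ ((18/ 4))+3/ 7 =-239833/ 2142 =-111.97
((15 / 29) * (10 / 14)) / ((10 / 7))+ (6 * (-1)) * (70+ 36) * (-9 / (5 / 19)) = 6307923 / 290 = 21751.46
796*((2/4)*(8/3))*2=6368/3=2122.67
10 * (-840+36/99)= -92360/11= -8396.36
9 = 9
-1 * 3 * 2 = -6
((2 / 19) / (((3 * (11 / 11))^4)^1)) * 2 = 4 / 1539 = 0.00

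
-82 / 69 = -1.19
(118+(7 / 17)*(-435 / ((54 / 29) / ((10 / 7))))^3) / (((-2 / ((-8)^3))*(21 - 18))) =-2379274939980544 / 1821771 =-1306023062.16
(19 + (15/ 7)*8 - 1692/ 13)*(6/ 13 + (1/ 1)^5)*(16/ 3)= -2600720/ 3549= -732.80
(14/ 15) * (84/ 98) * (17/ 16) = 17/ 20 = 0.85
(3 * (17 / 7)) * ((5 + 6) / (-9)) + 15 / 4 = -433 / 84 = -5.15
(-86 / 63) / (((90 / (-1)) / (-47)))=-2021 / 2835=-0.71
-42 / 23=-1.83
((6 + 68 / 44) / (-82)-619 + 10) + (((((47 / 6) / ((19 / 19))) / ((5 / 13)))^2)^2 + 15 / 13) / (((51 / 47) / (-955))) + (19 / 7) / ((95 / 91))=-7335346139775514591 / 48440106000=-151431256.98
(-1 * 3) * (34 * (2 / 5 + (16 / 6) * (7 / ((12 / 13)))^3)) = -64075567 / 540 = -118658.46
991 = 991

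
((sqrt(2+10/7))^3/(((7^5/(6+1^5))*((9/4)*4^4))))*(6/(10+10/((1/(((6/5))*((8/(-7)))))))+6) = 19*sqrt(42)/6117748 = 0.00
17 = 17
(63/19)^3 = 250047/6859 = 36.46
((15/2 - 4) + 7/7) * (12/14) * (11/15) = 99/35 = 2.83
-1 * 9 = -9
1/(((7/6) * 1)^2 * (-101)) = -36/4949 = -0.01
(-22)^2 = 484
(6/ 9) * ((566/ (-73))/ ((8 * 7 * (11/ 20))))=-0.17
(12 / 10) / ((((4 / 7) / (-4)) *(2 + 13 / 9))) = -378 / 155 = -2.44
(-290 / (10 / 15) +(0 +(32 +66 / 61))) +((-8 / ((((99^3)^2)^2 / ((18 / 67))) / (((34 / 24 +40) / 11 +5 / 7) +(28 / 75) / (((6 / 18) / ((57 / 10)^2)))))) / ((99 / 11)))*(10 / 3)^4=-27243409832692233577694189590456457 / 67783497156839182944052695863457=-401.92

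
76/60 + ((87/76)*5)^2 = 2948119/86640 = 34.03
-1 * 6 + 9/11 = -5.18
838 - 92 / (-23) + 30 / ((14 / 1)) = 5909 / 7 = 844.14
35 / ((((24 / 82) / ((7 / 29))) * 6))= 10045 / 2088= 4.81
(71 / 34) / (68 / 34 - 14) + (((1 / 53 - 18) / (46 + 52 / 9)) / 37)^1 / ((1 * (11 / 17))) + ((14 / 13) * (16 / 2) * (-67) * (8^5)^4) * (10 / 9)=-59136779993177168344951080835391 / 79974396216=-739446407741006812641.56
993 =993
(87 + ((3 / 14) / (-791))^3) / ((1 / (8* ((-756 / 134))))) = -6380086545924894 / 1624801581893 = -3926.69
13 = 13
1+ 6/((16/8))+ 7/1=11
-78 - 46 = -124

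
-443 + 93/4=-1679/4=-419.75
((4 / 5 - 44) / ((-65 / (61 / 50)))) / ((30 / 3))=3294 / 40625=0.08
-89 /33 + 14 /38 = -1460 /627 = -2.33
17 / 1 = 17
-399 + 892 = 493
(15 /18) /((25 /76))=38 /15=2.53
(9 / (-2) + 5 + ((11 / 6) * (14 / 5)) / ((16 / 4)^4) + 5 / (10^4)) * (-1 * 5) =-49973 / 19200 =-2.60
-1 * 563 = -563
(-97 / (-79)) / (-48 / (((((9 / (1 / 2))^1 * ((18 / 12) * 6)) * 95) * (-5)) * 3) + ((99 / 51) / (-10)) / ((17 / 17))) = -126890550 / 20039377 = -6.33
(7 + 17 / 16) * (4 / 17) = 129 / 68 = 1.90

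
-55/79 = -0.70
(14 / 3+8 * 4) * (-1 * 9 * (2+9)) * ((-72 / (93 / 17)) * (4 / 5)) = 1184832 / 31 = 38220.39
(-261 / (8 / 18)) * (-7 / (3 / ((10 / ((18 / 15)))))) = 45675 / 4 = 11418.75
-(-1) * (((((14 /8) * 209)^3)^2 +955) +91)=9805414491408147825 /4096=2393900022316442.34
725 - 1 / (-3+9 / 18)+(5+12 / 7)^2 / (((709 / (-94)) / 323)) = -209342683 / 173705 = -1205.16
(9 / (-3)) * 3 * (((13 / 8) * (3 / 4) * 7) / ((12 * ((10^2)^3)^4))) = -819 / 128000000000000000000000000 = -0.00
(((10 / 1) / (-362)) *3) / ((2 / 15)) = -225 / 362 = -0.62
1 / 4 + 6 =25 / 4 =6.25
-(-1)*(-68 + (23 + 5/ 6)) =-265/ 6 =-44.17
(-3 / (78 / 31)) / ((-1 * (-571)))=-31 / 14846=-0.00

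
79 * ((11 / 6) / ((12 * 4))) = 869 / 288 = 3.02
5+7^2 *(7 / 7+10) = 544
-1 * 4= -4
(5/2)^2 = 25/4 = 6.25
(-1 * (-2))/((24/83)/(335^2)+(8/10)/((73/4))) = 679971275/14904356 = 45.62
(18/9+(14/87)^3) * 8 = 10558000/658503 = 16.03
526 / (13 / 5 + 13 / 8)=21040 / 169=124.50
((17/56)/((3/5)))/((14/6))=85/392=0.22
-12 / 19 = -0.63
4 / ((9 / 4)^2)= 0.79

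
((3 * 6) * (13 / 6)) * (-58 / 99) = -754 / 33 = -22.85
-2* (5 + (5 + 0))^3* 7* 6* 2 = -168000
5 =5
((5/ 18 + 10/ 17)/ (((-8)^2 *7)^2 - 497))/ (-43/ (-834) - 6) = -36835/ 50654573277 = -0.00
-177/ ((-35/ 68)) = 12036/ 35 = 343.89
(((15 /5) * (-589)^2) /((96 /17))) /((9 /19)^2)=2129054177 /2592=821394.36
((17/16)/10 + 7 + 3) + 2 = 1937/160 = 12.11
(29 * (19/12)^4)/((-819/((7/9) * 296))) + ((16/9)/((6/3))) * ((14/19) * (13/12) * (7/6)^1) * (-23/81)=-2669043859/51858144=-51.47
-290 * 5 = -1450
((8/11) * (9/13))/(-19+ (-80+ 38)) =-72/8723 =-0.01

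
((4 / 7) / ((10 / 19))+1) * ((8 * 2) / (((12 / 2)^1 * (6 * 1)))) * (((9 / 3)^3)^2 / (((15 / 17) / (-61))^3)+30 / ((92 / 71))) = -223286402.32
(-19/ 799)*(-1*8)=152/ 799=0.19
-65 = -65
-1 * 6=-6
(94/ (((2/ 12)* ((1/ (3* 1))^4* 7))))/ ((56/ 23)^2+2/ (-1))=12083418/ 7273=1661.41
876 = 876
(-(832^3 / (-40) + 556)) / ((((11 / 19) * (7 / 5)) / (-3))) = -4103345412 / 77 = -53290200.16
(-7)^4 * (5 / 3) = 12005 / 3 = 4001.67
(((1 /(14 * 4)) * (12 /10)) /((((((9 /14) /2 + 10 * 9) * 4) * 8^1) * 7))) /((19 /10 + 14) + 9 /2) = 1 /19260864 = 0.00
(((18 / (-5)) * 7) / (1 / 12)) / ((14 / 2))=-216 / 5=-43.20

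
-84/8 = -21/2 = -10.50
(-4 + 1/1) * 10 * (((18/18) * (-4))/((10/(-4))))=-48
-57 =-57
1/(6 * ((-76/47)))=-47/456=-0.10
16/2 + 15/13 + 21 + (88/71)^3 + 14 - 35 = 51450545/4652843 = 11.06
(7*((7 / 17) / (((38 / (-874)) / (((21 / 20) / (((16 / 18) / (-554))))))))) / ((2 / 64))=118003662 / 85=1388278.38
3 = 3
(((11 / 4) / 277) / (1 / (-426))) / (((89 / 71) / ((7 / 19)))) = -1164471 / 936814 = -1.24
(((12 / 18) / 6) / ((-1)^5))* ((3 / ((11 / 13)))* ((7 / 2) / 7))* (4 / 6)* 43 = -559 / 99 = -5.65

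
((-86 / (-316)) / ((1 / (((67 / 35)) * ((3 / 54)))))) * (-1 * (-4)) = 2881 / 24885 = 0.12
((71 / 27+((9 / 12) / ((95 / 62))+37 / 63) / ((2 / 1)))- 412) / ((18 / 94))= -1380028711 / 646380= -2135.01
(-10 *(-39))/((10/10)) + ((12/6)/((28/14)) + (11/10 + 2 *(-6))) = 3801/10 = 380.10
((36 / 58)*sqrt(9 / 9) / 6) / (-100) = -3 / 2900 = -0.00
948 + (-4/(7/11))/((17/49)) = 15808/17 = 929.88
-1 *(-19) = 19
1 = 1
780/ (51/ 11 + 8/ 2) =1716/ 19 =90.32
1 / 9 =0.11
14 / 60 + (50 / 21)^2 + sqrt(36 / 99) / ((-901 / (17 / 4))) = 5.90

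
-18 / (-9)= 2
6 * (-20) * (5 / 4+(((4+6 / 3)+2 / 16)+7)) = -1725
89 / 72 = 1.24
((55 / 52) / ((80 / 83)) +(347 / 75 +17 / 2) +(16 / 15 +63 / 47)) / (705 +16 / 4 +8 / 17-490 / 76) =15754561759 / 665969959200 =0.02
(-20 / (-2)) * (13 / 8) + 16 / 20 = 341 / 20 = 17.05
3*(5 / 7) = 2.14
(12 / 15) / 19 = 4 / 95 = 0.04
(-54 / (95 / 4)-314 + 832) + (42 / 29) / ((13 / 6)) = 18494678 / 35815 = 516.39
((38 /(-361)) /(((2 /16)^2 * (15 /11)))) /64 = -22 /285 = -0.08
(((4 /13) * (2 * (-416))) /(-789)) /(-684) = -64 /134919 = -0.00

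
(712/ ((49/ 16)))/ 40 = 1424/ 245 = 5.81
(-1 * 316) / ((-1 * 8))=79 / 2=39.50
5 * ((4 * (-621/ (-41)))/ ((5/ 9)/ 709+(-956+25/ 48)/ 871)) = -1104456150720/ 3996717761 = -276.34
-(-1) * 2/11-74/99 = -56/99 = -0.57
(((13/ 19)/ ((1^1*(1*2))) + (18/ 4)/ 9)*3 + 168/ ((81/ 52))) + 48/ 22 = 635176/ 5643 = 112.56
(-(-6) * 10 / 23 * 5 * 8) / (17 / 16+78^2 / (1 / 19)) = 0.00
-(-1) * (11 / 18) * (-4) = -22 / 9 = -2.44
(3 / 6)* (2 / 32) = 1 / 32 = 0.03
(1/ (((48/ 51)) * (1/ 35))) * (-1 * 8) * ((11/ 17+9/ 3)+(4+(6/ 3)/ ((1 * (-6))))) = -13055/ 6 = -2175.83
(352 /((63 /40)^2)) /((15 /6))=225280 /3969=56.76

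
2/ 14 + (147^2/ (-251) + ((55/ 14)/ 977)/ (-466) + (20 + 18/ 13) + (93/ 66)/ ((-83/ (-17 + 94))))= -113710499187269/ 1726249962892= -65.87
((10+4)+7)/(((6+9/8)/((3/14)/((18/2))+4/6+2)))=452/57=7.93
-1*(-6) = 6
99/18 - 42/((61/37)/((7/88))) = 9323/2684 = 3.47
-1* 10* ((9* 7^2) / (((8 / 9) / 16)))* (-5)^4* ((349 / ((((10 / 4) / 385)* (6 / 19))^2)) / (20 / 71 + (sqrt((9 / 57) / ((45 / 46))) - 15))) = 20757707078178262500* sqrt(13110) / 310995239 + 87072733951527338437500 / 310995239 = 287623273713905.46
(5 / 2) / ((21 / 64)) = 160 / 21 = 7.62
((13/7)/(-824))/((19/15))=-195/109592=-0.00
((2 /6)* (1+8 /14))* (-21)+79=68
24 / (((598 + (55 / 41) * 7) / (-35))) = -11480 / 8301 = -1.38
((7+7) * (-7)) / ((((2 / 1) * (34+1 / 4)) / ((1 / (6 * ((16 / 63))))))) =-1029 / 1096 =-0.94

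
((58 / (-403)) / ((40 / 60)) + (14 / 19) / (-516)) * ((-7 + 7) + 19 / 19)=-429295 / 1975506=-0.22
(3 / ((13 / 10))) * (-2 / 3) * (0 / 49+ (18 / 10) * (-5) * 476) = 85680 / 13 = 6590.77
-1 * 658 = -658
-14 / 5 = -2.80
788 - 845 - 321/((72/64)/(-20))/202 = -8711/303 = -28.75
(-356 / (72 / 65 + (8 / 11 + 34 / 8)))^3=-1055475345706496000 / 5270749309827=-200251.48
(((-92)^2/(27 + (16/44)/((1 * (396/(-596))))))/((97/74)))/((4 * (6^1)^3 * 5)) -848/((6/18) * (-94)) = 53426154971/1969966695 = 27.12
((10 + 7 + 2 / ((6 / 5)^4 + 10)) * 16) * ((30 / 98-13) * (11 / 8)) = -80568904 / 16807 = -4793.77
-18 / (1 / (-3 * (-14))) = -756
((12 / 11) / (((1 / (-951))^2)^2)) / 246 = 1635882337602 / 451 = 3627233564.53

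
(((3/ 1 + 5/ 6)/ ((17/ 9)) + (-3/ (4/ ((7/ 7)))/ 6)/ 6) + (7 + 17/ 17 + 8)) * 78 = 191035/ 136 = 1404.67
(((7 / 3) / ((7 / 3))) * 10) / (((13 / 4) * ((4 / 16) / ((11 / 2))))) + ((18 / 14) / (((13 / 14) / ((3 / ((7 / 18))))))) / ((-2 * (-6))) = 6241 / 91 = 68.58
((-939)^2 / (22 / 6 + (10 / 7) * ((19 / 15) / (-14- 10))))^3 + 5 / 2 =21939421485800361589347901 / 1482435250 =14799581624762607.06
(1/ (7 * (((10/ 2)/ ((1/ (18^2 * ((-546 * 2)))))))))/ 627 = -1/ 7764316560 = -0.00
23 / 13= 1.77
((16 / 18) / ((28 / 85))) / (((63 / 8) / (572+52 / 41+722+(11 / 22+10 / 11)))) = 795330040 / 1790019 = 444.31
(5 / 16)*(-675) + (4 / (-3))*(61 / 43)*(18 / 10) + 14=-689177 / 3440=-200.34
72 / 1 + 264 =336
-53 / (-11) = 53 / 11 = 4.82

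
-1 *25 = -25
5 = 5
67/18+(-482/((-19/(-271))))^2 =307117948099/6498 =47263457.69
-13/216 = -0.06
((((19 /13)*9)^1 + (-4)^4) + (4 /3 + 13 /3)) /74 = 5359 /1443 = 3.71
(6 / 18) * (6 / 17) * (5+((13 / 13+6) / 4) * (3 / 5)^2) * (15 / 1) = 1689 / 170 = 9.94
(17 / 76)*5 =85 / 76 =1.12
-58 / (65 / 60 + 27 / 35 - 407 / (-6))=-24360 / 29269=-0.83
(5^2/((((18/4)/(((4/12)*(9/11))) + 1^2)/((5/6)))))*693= 825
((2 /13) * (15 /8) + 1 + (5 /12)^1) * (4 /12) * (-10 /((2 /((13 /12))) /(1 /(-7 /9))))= 95 /24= 3.96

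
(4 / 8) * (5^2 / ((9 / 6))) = 25 / 3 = 8.33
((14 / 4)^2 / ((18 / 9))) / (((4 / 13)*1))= 637 / 32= 19.91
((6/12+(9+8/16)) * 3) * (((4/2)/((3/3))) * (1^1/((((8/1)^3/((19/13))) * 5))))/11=57/18304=0.00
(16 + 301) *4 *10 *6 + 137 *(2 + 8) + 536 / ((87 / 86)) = 6784246 / 87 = 77979.84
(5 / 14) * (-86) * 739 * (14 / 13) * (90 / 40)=-1429965 / 26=-54998.65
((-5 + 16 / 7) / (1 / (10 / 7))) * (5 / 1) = -950 / 49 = -19.39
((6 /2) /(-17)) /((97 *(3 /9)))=-9 /1649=-0.01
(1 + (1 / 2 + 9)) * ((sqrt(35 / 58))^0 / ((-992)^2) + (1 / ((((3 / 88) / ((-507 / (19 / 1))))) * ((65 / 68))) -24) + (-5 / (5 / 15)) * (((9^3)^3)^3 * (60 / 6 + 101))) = -190076417106790133505500950946916459573 / 186972160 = -1016602777155647843537246000000.00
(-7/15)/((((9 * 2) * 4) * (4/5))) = -7/864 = -0.01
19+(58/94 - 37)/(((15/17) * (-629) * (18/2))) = 99161/5217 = 19.01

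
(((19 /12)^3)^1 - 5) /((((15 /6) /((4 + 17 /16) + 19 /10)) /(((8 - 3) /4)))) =-992017 /276480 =-3.59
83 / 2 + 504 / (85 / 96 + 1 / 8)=104819 / 194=540.30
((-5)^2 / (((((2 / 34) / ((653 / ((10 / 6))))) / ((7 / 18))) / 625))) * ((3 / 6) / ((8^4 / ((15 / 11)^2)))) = 18212578125 / 1982464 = 9186.84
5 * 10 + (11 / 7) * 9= 449 / 7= 64.14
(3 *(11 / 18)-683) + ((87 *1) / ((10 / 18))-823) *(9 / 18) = -30431 / 30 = -1014.37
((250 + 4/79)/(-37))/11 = -19754/32153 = -0.61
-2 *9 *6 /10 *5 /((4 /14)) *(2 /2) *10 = -1890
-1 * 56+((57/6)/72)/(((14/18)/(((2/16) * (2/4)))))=-100333/1792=-55.99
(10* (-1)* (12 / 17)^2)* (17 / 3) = -480 / 17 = -28.24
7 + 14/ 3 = 35/ 3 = 11.67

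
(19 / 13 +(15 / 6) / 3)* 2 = 179 / 39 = 4.59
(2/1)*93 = 186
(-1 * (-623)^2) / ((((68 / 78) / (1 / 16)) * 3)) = -5045677 / 544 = -9275.14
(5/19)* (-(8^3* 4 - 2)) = -10230/19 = -538.42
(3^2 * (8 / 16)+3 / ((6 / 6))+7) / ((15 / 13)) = 377 / 30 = 12.57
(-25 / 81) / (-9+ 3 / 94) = 2350 / 68283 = 0.03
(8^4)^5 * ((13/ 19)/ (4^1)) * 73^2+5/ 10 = 39935471537324268978195/ 38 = 1050933461508533394163.03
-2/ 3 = -0.67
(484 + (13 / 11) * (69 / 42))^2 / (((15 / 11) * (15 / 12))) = 74670363 / 539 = 138535.00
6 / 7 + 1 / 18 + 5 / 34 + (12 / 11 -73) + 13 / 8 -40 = -10294175 / 94248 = -109.22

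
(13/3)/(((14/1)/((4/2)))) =0.62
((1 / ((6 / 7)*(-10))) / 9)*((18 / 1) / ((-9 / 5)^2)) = -35 / 486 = -0.07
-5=-5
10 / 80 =1 / 8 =0.12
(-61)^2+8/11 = 3721.73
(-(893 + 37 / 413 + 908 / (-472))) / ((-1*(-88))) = -736103 / 72688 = -10.13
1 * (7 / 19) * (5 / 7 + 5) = 40 / 19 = 2.11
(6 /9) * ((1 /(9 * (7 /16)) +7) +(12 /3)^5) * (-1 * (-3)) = 129938 /63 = 2062.51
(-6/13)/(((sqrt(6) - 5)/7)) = 42 *sqrt(6)/247+210/247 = 1.27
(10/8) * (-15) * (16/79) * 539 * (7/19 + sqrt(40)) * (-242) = 273919800/1501 + 78262800 * sqrt(10)/79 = 3315259.94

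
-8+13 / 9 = -59 / 9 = -6.56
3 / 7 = 0.43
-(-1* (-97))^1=-97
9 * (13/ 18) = 13/ 2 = 6.50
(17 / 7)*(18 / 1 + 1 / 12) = 527 / 12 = 43.92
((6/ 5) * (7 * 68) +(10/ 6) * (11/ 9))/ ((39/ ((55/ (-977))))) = -851257/ 1028781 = -0.83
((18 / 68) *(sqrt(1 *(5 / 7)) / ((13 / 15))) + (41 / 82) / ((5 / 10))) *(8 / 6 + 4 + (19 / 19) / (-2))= 1305 *sqrt(35) / 6188 + 29 / 6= 6.08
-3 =-3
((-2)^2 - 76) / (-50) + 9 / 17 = 837 / 425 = 1.97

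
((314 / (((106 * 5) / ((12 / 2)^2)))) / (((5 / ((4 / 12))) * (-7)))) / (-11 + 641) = -0.00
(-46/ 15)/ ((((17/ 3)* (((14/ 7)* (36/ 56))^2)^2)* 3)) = -110446/ 1673055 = -0.07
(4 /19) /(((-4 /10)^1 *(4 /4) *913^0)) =-10 /19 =-0.53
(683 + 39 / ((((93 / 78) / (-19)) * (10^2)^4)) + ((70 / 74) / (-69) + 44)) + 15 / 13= 37457676330290363 / 51442950000000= 728.14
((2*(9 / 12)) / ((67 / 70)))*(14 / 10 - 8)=-10.34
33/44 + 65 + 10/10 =267/4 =66.75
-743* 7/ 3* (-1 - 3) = 20804/ 3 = 6934.67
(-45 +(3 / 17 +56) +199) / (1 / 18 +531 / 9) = 64314 / 18071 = 3.56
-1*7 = -7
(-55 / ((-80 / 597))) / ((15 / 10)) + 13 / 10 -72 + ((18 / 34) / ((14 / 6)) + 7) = 210.15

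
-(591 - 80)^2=-261121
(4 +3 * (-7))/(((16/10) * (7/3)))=-255/56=-4.55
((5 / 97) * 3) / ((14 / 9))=135 / 1358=0.10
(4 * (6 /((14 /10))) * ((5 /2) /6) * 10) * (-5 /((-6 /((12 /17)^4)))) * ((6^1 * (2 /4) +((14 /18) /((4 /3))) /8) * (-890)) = -23629500000 /584647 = -40416.70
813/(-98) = -813/98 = -8.30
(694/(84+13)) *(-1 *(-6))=4164/97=42.93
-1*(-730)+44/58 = 21192/29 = 730.76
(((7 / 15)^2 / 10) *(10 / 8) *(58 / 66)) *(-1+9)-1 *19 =-139654 / 7425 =-18.81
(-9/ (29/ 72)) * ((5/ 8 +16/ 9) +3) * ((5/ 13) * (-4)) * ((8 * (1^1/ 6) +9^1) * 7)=5064780/ 377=13434.43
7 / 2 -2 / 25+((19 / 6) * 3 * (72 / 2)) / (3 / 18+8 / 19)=1960857 / 3350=585.33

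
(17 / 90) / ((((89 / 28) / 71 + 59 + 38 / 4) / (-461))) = -7789978 / 6132015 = -1.27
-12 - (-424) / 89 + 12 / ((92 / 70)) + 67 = 141027 / 2047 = 68.89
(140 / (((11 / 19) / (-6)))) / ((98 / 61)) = -69540 / 77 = -903.12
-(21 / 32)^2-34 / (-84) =-0.03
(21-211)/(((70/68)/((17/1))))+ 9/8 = -175649/56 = -3136.59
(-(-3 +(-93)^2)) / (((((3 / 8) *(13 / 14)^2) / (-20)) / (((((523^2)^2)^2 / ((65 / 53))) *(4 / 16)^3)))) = 83793326682969208972506803348 / 2197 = 38139884698666003173648980.00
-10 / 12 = -5 / 6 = -0.83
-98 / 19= -5.16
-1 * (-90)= 90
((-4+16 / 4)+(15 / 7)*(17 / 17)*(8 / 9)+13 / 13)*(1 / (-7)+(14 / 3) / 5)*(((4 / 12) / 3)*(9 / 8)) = 5063 / 17640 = 0.29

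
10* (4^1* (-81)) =-3240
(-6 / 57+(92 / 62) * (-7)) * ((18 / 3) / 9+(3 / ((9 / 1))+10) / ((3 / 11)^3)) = -85108900 / 15903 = -5351.75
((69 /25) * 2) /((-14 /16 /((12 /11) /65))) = -13248 /125125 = -0.11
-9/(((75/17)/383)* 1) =-19533/25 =-781.32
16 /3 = 5.33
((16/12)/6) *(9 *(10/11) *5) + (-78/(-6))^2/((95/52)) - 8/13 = 1371824/13585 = 100.98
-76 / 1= -76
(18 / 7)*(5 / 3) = 30 / 7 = 4.29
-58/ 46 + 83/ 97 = -904/ 2231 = -0.41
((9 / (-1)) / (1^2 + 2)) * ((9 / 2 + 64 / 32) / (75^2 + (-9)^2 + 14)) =-3 / 880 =-0.00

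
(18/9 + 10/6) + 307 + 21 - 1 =992/3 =330.67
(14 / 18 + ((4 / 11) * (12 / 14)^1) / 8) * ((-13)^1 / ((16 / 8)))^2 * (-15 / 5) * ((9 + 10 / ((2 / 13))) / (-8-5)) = 136123 / 231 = 589.28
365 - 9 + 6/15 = 1782/5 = 356.40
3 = 3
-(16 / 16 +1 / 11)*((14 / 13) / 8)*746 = -15666 / 143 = -109.55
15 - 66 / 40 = 267 / 20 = 13.35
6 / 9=0.67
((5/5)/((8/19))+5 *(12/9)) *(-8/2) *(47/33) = -10199/198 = -51.51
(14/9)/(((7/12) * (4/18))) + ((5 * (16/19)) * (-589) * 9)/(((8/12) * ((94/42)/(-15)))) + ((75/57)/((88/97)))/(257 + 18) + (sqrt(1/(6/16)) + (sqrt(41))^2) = 2 * sqrt(6)/3 + 194011529431/864424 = 224441.87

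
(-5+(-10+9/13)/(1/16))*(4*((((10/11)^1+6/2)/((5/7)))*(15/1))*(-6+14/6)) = 2409204/13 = 185323.38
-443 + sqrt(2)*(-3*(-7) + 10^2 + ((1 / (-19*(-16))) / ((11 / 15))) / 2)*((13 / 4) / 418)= -443 + 10520419*sqrt(2) / 11182336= -441.67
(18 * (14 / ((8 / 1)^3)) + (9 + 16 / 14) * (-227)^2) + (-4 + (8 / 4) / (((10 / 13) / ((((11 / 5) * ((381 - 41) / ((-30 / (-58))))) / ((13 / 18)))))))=11823926417 / 22400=527853.86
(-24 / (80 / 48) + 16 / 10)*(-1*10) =128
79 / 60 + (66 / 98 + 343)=1014271 / 2940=344.99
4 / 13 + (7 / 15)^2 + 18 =54187 / 2925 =18.53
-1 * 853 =-853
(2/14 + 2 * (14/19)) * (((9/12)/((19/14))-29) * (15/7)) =-3486225/35378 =-98.54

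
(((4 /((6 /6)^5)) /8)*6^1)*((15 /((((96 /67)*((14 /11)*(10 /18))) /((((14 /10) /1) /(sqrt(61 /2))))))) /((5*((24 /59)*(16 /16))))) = 391347*sqrt(122) /780800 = 5.54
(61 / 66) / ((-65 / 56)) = -1708 / 2145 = -0.80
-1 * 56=-56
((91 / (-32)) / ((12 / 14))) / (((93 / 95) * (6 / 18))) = -60515 / 5952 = -10.17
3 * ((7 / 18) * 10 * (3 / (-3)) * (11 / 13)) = -385 / 39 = -9.87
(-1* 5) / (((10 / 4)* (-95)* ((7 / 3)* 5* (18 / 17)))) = 17 / 9975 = 0.00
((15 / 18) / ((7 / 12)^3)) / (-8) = -180 / 343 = -0.52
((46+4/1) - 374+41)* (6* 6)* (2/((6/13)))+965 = -43183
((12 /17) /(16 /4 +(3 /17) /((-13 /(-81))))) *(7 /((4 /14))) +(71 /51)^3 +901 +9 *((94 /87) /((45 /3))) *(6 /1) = 403009032352 /442391085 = 910.98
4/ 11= 0.36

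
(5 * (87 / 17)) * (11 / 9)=1595 / 51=31.27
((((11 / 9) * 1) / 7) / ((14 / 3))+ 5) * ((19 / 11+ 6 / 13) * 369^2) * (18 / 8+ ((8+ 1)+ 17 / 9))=100521004497 / 5096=19725471.84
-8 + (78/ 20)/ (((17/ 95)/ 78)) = 28763/ 17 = 1691.94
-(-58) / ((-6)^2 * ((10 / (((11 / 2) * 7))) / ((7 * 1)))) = 15631 / 360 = 43.42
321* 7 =2247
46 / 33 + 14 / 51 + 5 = 1247 / 187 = 6.67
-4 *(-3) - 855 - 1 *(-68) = -775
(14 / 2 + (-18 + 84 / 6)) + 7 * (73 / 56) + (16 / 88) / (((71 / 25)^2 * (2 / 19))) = 5473747 / 443608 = 12.34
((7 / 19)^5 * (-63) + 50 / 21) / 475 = 101569289 / 24699087525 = 0.00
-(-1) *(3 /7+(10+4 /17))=1269 /119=10.66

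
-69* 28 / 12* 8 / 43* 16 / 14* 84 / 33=-41216 / 473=-87.14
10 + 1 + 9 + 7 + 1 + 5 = 33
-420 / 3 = -140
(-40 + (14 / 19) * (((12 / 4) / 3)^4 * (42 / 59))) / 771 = -44252 / 864291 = -0.05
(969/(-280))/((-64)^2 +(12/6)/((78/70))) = -37791/44747920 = -0.00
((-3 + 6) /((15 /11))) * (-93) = -1023 /5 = -204.60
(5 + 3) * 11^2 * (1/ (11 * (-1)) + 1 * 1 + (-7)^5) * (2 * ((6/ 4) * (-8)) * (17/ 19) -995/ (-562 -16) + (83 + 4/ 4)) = -5739202670212/ 5491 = -1045201724.68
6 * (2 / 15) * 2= 8 / 5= 1.60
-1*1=-1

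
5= 5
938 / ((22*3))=469 / 33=14.21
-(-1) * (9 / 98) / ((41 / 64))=288 / 2009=0.14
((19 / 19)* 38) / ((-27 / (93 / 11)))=-1178 / 99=-11.90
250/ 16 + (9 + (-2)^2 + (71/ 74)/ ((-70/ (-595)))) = 10887/ 296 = 36.78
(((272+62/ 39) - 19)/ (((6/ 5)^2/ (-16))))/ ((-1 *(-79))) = -992900/ 27729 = -35.81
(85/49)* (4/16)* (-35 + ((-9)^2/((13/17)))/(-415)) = -1616717/105742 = -15.29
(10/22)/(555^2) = 1/677655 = 0.00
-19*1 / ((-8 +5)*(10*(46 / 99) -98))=-627 / 9242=-0.07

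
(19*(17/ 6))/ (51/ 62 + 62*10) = 10013/ 115473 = 0.09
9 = 9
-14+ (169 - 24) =131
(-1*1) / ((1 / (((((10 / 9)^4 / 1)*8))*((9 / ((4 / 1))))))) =-20000 / 729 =-27.43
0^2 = 0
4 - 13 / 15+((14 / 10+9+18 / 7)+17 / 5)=2048 / 105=19.50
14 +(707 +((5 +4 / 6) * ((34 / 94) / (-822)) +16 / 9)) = 83771101 / 115902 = 722.78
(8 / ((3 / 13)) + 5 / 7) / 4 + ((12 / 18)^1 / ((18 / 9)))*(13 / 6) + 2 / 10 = 12307 / 1260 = 9.77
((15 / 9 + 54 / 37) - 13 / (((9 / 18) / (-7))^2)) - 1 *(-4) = -282037 / 111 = -2540.87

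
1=1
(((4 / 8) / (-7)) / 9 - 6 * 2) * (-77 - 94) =28747 / 14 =2053.36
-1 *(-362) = 362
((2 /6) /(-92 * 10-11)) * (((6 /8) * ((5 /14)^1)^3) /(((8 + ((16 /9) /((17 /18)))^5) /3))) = -177482125 /152984479966976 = -0.00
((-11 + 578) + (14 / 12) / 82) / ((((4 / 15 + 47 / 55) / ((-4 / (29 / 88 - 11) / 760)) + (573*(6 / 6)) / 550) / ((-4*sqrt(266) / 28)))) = -120555325*sqrt(266) / 3384650163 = -0.58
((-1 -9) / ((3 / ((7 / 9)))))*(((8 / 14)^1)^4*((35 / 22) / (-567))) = 6400 / 8251551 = 0.00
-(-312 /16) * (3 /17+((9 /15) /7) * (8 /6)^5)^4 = 5861572384680710893 /3596803228467933750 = 1.63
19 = 19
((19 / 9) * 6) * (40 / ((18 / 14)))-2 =10586 / 27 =392.07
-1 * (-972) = 972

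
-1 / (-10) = 1 / 10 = 0.10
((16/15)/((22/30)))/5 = 16/55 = 0.29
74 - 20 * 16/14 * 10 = -1082/7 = -154.57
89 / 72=1.24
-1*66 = -66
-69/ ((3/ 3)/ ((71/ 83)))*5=-295.12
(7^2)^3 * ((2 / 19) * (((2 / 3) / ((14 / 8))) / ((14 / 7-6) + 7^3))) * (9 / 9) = 268912 / 19323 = 13.92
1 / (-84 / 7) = -1 / 12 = -0.08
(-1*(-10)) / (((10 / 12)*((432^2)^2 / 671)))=671 / 2902376448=0.00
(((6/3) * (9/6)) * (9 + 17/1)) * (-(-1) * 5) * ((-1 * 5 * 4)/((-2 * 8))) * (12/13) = 450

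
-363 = -363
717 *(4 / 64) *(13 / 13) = 717 / 16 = 44.81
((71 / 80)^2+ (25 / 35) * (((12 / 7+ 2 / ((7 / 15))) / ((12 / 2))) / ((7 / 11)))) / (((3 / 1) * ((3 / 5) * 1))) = 1.06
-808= -808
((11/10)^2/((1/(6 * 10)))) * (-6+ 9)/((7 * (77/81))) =8019/245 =32.73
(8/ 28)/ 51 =2/ 357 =0.01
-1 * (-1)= 1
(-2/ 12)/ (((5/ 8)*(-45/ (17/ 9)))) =68/ 6075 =0.01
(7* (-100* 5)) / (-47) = 3500 / 47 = 74.47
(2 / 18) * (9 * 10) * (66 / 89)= 660 / 89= 7.42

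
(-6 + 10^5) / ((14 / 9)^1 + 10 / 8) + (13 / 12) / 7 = 302383169 / 8484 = 35641.58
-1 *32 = -32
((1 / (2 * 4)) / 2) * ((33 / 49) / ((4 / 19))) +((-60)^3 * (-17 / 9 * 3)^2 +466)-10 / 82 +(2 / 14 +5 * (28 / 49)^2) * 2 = -891742752981 / 128576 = -6935530.37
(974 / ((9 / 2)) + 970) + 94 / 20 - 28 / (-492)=4395533 / 3690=1191.20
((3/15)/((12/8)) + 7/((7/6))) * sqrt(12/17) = 184 * sqrt(51)/255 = 5.15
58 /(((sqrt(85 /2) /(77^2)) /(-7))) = -2407174 * sqrt(170) /85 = -369243.64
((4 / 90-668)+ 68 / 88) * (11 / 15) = -489.27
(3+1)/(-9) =-4/9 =-0.44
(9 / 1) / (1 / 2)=18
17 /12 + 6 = 89 /12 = 7.42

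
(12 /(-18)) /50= -1 /75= -0.01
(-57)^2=3249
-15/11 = -1.36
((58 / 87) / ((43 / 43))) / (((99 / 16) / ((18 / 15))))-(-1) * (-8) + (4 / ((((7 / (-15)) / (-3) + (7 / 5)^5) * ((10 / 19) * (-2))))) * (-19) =398793727 / 77040810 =5.18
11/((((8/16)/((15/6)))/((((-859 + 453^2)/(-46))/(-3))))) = 5619625/69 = 81443.84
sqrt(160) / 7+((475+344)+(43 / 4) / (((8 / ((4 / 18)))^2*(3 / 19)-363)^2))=4*sqrt(10) / 7+29661184879 / 36216324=820.81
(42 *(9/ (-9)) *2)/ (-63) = 4/ 3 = 1.33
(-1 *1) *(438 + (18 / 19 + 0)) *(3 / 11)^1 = -25020 / 209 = -119.71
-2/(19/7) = -14/19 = -0.74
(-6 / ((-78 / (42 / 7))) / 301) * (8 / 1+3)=66 / 3913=0.02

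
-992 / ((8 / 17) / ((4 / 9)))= -8432 / 9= -936.89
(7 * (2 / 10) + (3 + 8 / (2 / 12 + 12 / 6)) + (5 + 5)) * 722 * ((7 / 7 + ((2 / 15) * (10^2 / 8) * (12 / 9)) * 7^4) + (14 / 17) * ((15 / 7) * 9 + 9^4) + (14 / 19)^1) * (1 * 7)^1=3260451241936 / 3315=983544869.36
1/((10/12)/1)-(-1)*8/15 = 26/15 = 1.73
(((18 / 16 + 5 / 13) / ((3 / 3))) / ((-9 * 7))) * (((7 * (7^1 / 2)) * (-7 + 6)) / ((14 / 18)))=157 / 208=0.75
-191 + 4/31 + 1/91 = -538416/2821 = -190.86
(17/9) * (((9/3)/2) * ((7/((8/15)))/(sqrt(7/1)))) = 85 * sqrt(7)/16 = 14.06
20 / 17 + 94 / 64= 1439 / 544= 2.65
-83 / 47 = -1.77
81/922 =0.09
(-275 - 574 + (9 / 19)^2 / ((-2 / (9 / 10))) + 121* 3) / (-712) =3509649 / 5140640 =0.68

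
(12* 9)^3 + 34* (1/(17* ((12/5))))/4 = 30233093/24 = 1259712.21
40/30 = 4/3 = 1.33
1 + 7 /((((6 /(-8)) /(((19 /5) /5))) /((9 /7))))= -203 /25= -8.12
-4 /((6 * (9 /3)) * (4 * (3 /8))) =-4 /27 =-0.15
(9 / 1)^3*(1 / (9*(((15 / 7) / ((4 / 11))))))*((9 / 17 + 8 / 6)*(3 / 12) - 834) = -10712583 / 935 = -11457.31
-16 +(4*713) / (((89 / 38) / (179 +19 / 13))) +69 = 254311417 / 1157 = 219802.43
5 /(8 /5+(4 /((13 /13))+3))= 25 /43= 0.58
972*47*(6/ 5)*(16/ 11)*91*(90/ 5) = 7183717632/ 55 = 130613047.85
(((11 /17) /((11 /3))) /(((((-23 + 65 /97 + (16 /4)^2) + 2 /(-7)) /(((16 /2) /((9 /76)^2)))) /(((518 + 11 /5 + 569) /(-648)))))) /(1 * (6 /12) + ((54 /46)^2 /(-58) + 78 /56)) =2293645555402208 /167606583163695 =13.68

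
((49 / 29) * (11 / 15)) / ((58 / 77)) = 41503 / 25230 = 1.64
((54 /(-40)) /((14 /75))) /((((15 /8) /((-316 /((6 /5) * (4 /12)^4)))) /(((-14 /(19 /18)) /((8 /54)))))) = -139946130 /19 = -7365585.79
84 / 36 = 7 / 3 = 2.33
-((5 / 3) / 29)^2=-25 / 7569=-0.00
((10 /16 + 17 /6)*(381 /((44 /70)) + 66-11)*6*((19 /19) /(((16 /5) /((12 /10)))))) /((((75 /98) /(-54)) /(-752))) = 15013415907 /55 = 272971198.31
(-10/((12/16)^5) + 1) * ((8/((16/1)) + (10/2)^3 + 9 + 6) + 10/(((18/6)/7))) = -9827051/1458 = -6740.09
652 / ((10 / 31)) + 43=10321 / 5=2064.20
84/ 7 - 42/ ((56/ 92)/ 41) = -2817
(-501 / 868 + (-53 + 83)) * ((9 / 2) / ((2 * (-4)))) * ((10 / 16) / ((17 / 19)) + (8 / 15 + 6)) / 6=-376776867 / 18887680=-19.95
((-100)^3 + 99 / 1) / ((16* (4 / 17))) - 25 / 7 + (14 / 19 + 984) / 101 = -228333080581 / 859712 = -265592.52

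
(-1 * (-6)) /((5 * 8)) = 3 /20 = 0.15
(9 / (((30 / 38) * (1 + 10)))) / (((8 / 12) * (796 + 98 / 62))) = 5301 / 2719750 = 0.00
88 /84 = 22 /21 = 1.05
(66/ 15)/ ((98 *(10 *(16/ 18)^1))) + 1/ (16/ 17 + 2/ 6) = 201207/ 254800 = 0.79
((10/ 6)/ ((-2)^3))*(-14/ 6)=35/ 72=0.49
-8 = -8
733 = 733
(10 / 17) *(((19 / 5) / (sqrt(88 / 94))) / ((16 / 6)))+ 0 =57 *sqrt(517) / 1496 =0.87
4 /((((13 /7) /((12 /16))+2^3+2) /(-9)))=-378 /131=-2.89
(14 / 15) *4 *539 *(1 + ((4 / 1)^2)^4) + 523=1978176653 / 15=131878443.53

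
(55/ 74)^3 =166375/ 405224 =0.41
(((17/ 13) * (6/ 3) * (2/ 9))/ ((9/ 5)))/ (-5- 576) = -340/ 611793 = -0.00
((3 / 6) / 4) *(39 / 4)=39 / 32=1.22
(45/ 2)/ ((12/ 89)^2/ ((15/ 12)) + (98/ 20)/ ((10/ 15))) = 1188150/ 388897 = 3.06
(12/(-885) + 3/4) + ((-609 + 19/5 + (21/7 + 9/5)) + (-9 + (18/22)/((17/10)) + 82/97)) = -12999451477/21404020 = -607.34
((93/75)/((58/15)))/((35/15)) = 279/2030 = 0.14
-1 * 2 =-2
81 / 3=27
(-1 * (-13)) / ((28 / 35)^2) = 325 / 16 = 20.31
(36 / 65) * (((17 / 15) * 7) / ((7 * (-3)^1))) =-0.21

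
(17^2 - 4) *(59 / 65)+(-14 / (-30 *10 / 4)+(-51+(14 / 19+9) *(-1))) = 3670583 / 18525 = 198.14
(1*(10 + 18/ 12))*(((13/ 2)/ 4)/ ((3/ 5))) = 1495/ 48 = 31.15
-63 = -63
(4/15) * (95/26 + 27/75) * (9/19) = 15654/30875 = 0.51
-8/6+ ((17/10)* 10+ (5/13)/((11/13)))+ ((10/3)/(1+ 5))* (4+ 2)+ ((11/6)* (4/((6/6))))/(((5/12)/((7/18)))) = 13018/495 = 26.30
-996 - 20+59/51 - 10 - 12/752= -9826349/9588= -1024.86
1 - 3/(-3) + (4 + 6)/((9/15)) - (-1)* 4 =68/3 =22.67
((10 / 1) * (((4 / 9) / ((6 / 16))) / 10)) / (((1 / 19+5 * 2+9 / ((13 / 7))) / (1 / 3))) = 247 / 9315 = 0.03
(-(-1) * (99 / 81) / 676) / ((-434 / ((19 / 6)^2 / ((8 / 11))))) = -43681 / 760451328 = -0.00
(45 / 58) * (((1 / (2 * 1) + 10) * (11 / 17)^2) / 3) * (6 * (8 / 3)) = 152460 / 8381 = 18.19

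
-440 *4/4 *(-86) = 37840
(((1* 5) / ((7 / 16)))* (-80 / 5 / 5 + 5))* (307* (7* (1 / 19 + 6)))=5083920 / 19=267574.74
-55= -55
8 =8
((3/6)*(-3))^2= 2.25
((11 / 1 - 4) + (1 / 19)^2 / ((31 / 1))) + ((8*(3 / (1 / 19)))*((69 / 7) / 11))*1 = 358145650 / 861707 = 415.62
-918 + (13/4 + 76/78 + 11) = -140833/156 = -902.78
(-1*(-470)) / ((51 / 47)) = 22090 / 51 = 433.14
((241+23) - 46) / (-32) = -109 / 16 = -6.81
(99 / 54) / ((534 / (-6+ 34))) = 77 / 801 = 0.10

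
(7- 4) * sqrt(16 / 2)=8.49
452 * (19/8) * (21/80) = 45087/160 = 281.79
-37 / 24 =-1.54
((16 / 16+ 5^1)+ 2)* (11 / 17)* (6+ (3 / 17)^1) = 31.97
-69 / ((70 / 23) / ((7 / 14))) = -1587 / 140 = -11.34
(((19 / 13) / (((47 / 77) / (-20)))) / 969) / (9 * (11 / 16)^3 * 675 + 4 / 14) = -44154880 / 1763992020687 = -0.00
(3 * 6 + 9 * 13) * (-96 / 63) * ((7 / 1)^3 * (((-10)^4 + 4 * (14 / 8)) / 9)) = -78454880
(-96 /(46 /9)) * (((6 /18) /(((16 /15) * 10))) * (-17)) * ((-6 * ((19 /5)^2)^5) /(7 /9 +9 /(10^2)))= -43314523.98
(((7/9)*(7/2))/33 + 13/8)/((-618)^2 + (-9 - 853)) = 4057/905403312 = 0.00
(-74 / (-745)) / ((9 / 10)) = 148 / 1341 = 0.11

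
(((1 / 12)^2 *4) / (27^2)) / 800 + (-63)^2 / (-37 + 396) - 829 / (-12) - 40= 302539082759 / 7537276800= 40.14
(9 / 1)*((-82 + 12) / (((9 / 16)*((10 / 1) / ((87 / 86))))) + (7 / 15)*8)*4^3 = -1096704 / 215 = -5100.95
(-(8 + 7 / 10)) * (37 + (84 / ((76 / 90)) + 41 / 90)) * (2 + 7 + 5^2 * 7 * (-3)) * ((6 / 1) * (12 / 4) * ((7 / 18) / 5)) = 2043886621 / 2375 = 860583.84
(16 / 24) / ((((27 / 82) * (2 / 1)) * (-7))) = -82 / 567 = -0.14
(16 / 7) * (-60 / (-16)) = 60 / 7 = 8.57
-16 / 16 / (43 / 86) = -2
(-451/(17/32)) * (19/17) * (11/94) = -1508144/13583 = -111.03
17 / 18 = 0.94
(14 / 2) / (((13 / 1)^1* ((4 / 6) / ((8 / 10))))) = 42 / 65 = 0.65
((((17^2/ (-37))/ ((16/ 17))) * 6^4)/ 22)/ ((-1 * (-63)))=-44217/ 5698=-7.76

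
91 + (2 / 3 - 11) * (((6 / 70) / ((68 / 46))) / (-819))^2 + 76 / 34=29520303387101 / 316621550700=93.24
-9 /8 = -1.12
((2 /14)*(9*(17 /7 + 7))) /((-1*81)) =-22 /147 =-0.15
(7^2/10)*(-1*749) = -36701/10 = -3670.10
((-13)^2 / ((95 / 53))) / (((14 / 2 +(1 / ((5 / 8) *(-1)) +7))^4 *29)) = 1119625 / 8141761136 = 0.00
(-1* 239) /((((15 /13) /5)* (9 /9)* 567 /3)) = -3107 /567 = -5.48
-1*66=-66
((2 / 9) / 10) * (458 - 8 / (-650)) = 49618 / 4875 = 10.18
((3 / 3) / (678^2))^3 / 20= 1 / 1942710819394510080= 0.00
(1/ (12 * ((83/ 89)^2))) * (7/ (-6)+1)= -7921/ 496008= -0.02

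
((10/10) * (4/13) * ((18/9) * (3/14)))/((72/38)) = 0.07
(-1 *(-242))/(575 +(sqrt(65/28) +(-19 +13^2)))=982520/2943487 - 484 *sqrt(455)/14717435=0.33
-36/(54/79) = -158/3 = -52.67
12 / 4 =3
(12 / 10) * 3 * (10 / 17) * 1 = 36 / 17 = 2.12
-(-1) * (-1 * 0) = 0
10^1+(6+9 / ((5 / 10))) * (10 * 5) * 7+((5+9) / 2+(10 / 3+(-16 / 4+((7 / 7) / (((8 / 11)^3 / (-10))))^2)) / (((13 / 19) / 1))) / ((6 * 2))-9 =8483.81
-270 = -270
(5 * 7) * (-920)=-32200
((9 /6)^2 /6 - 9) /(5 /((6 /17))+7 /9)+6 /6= 455 /1076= 0.42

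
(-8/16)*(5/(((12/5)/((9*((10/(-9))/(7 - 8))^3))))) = -3125/243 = -12.86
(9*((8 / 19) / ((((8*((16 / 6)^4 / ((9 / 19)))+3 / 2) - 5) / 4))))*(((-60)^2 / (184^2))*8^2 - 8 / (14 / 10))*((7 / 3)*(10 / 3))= 1884902400 / 12464054131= 0.15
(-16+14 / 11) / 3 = -54 / 11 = -4.91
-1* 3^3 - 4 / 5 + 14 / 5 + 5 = -20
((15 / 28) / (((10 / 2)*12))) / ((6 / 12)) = 1 / 56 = 0.02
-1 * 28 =-28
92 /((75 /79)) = 7268 /75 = 96.91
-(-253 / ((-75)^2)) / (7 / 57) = 0.37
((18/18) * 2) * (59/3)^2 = 6962/9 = 773.56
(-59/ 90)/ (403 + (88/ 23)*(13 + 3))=-1357/ 960930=-0.00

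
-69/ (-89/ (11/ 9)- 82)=759/ 1703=0.45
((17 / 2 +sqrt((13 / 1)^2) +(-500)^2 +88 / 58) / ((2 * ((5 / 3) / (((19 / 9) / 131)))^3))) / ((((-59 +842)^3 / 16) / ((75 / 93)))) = 2566829852 / 845008222987502811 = 0.00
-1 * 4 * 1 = -4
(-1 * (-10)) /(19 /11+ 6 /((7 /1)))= 770 /199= 3.87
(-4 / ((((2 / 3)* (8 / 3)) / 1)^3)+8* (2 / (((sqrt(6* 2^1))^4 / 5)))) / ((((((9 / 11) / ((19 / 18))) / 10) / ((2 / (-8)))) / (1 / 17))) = 1505845 / 50761728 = 0.03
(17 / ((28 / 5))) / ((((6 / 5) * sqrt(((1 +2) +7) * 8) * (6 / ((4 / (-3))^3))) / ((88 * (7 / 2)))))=-3740 * sqrt(5) / 243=-34.42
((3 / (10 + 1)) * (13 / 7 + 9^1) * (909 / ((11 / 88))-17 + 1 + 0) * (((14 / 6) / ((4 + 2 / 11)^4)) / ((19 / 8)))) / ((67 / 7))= 135208304 / 18749347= 7.21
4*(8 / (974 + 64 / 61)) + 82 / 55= 2492278 / 1635645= 1.52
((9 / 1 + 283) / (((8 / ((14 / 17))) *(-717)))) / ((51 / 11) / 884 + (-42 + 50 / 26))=292292 / 279384069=0.00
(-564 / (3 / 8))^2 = 2262016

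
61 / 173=0.35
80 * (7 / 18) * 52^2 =757120 / 9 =84124.44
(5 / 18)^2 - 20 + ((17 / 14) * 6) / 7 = -18.88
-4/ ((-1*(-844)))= -1/ 211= -0.00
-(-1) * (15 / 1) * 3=45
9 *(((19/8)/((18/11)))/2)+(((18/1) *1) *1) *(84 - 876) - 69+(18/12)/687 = -104925723/7328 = -14318.47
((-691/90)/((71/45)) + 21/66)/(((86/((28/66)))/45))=-372960/369413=-1.01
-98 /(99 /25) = -24.75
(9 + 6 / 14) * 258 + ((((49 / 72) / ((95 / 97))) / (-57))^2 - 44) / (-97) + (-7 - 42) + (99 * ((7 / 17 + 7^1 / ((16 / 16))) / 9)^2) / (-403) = 2383.86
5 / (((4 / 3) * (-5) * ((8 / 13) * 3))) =-13 / 32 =-0.41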